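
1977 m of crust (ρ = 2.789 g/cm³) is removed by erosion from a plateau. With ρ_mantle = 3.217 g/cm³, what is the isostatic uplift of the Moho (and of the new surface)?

1710 m

Unloading: uplift u = e ρ_c/ρ_m = 1977 m × 2.789/3.217 = 1710 m.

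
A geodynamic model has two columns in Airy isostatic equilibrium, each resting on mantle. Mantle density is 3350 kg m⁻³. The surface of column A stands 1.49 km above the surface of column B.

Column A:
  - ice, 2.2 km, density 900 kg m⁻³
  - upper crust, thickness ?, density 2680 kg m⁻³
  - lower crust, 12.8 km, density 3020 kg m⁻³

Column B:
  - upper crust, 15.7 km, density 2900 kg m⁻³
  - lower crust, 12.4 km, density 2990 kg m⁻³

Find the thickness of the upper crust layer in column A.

Take the compensation level at the base of the deeper column (depth z_c below the surface of column A) and equate Σ ρ_i t_i down to z_c; mantle fills any gap and the z_c terms cancel.
Column A: 2.2×900 + x×2680 + 12.8×3020 + (z_c − 15 − x)×3350
Column B: 1.49×0 + 15.7×2900 + 12.4×2990 + (z_c − 1.49 − 28.1)×3350
The z_c×3350 term appears on both sides and cancels. Collect the known terms of each column as K = Σ(ρt)_known − 3350 × (depth of known layers): K_A = 40636 − 3350×15 = −9614; K_B = 82606 − 3350×(1.49 + 28.1) = −16520.5.
Balance: K_A − x×(3350 − 2680) = K_B, so x = (K_A − K_B)/(3350 − 2680) = 6906.5/670 = 10.3 km.

10.3 km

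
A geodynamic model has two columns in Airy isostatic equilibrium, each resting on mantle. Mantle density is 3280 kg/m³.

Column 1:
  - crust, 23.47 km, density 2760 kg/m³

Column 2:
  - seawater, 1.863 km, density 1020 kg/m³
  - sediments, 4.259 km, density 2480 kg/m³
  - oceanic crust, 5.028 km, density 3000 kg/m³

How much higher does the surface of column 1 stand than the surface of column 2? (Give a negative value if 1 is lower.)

For any compensation level in the mantle, the mantle terms cancel and isostasy reduces to e = (Σt_1 − Σt_2) − (Σ(ρt)_1 − Σ(ρt)_2) / ρ_m.
Σt_1 = 23.47 km; Σt_2 = 11.15 km; Σ(ρt)_1 = 64777.2; Σ(ρt)_2 = 27546.58 (in km·kg/m³).
e = (23.47 − 11.15) − (64777.2 − 27546.58) / 3280 = 0.969 km.

0.969 km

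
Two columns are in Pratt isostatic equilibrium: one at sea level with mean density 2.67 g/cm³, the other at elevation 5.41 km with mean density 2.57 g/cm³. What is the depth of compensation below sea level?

139 km

ρ_ref D = ρ (D + h) → D (ρ_ref − ρ) = ρ h.
D = ρ h/(ρ_ref − ρ) = 2.57 × 5.41 km/(2.67 − 2.57) = 139 km.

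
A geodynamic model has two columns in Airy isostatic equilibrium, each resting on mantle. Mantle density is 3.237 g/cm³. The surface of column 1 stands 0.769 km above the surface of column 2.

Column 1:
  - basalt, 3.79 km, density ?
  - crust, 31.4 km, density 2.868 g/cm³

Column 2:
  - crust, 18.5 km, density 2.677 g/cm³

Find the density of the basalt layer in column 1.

2.9 g/cm³

Take the compensation level at the base of the deeper column (depth z_c below the surface of column 1) and equate Σ ρ_i t_i down to z_c; mantle fills any gap and the z_c terms cancel.
Column 1: 3.79×ρ + 31.4×2.868 + (z_c − 35.19)×3.237
Column 2: 0.769×0 + 18.5×2.677 + (z_c − 0.769 − 18.5)×3.237
The z_c×3.237 term appears on both sides and cancels. Collect the known terms of each column as K = Σ(ρt)_known − 3.237 × (depth of known layers): K_1 = 90.0552 − 3.237×35.19 = −23.85483; K_2 = 49.5245 − 3.237×(0.769 + 18.5) = −12.849253.
Balance: K_1 + 3.79×ρ = K_2, so ρ = (K_2 − K_1)/3.79 = 11.0056/3.79 = 2.9 g/cm³.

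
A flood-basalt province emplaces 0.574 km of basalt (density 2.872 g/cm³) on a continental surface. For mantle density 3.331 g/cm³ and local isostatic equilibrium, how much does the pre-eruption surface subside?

Subaerial loading: s = t ρ_load / ρ_m.
s = 0.574 km × 2.872/3.331 = 0.495 km.

0.495 km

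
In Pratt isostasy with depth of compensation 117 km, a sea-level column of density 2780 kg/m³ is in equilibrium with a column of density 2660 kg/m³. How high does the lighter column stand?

5.28 km

ρ_ref D = ρ (D + h) → h = D (ρ_ref − ρ)/ρ.
h = 117 km × (2780 − 2660)/2660 = 5.28 km.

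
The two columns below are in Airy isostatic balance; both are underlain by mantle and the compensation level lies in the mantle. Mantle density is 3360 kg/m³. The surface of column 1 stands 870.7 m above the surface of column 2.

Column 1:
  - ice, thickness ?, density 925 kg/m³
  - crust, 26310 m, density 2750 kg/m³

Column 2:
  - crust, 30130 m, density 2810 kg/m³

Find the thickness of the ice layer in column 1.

1420 m

Take the compensation level at the base of the deeper column (depth z_c below the surface of column 1) and equate Σ ρ_i t_i down to z_c; mantle fills any gap and the z_c terms cancel.
Column 1: x×925 + 26310×2750 + (z_c − 26310 − x)×3360
Column 2: 870.7×0 + 30130×2810 + (z_c − 870.7 − 30130)×3360
The z_c×3360 term appears on both sides and cancels. Collect the known terms of each column as K = Σ(ρt)_known − 3360 × (depth of known layers): K_1 = 72352500 − 3360×26310 = −16049100; K_2 = 84665300 − 3360×(870.7 + 30130) = −19497052.
Balance: K_1 − x×(3360 − 925) = K_2, so x = (K_1 − K_2)/(3360 − 925) = 3447950/2435 = 1420 m.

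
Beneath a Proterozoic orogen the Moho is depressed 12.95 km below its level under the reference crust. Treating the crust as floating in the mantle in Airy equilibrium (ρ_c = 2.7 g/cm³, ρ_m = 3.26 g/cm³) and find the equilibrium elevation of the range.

2.69 km

For local isostatic compensation: ρ_c h = (ρ_m − ρ_c) r.
h = r (ρ_m − ρ_c) / ρ_c = 12.95 km × (3.26 − 2.7) / 2.7 = 2.69 km.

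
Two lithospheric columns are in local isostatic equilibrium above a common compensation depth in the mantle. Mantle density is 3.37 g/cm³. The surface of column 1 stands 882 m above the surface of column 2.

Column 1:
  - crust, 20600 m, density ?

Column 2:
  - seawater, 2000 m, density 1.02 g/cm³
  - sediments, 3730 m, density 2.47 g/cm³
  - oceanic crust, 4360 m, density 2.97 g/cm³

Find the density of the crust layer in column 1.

2.75 g/cm³

Take the compensation level at the base of the deeper column (depth z_c below the surface of column 1) and equate Σ ρ_i t_i down to z_c; mantle fills any gap and the z_c terms cancel.
Column 1: 20600×ρ + (z_c − 20600)×3.37
Column 2: 882×0 + 2000×1.02 + 3730×2.47 + 4360×2.97 + (z_c − 882 − 10090)×3.37
The z_c×3.37 term appears on both sides and cancels. Collect the known terms of each column as K = Σ(ρt)_known − 3.37 × (depth of known layers): K_1 = 0 − 3.37×20600 = −69422; K_2 = 24202.3 − 3.37×(882 + 10090) = −12773.34.
Balance: K_1 + 20600×ρ = K_2, so ρ = (K_2 − K_1)/20600 = 56648.7/20600 = 2.75 g/cm³.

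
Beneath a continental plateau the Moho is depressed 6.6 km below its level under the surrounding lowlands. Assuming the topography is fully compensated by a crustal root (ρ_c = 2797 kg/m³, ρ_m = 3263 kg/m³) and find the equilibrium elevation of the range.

For local isostatic compensation: ρ_c h = (ρ_m − ρ_c) r.
h = r (ρ_m − ρ_c) / ρ_c = 6.6 km × (3263 − 2797) / 2797 = 1.1 km.

1.1 km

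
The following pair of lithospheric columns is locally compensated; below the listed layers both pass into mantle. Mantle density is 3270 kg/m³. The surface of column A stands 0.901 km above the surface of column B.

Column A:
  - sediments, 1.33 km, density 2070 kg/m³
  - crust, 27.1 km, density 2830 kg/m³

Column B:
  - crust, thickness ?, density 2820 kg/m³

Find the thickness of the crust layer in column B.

23.5 km

Take the compensation level at the base of the deeper column (depth z_c below the surface of column A) and equate Σ ρ_i t_i down to z_c; mantle fills any gap and the z_c terms cancel.
Column A: 1.33×2070 + 27.1×2830 + (z_c − 28.43)×3270
Column B: 0.901×0 + x×2820 + (z_c − 0.901 − 0 − x)×3270
The z_c×3270 term appears on both sides and cancels. Collect the known terms of each column as K = Σ(ρt)_known − 3270 × (depth of known layers): K_A = 79446.1 − 3270×28.43 = −13520; K_B = 0 − 3270×(0.901 + 0) = −2946.27.
Balance: K_A = K_B − x×(3270 − 2820), so x = (K_B − K_A)/(3270 − 2820) = 10573.7/450 = 23.5 km.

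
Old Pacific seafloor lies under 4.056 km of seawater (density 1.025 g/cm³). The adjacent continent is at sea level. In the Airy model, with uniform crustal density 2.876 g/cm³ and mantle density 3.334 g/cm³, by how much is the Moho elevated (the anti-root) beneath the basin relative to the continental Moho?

16.4 km

In Airy isostatic equilibrium: replacing crust with seawater at the top is compensated by replacing crust with mantle at the base: d (ρ_c − ρ_w) = a (ρ_m − ρ_c).
a = d (ρ_c − ρ_w)/(ρ_m − ρ_c) = 4.056 km × 1.851/0.458 = 16.4 km.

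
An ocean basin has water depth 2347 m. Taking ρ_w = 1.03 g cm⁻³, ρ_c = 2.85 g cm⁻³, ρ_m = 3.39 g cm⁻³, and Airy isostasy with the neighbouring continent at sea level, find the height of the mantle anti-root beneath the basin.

Isostatic balance requires: replacing crust with seawater at the top is compensated by replacing crust with mantle at the base: d (ρ_c − ρ_w) = a (ρ_m − ρ_c).
a = d (ρ_c − ρ_w)/(ρ_m − ρ_c) = 2347 m × 1.82/0.54 = 7910 m.

7910 m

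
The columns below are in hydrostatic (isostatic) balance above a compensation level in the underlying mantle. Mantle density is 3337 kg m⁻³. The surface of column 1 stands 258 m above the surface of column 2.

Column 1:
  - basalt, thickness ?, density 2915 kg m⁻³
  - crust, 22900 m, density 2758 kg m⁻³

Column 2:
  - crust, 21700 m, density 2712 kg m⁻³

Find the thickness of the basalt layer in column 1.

2760 m

Take the compensation level at the base of the deeper column (depth z_c below the surface of column 1) and equate Σ ρ_i t_i down to z_c; mantle fills any gap and the z_c terms cancel.
Column 1: x×2915 + 22900×2758 + (z_c − 22900 − x)×3337
Column 2: 258×0 + 21700×2712 + (z_c − 258 − 21700)×3337
The z_c×3337 term appears on both sides and cancels. Collect the known terms of each column as K = Σ(ρt)_known − 3337 × (depth of known layers): K_1 = 63158200 − 3337×22900 = −13259100; K_2 = 58850400 − 3337×(258 + 21700) = −14423446.
Balance: K_1 − x×(3337 − 2915) = K_2, so x = (K_1 − K_2)/(3337 − 2915) = 1164350/422 = 2760 m.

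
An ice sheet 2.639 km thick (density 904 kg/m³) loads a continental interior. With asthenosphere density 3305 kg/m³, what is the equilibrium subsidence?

By Archimedes' principle applied to the lithosphere: the ice load ρ_ice t is balanced by mantle displaced below, ρ_m s.
s = t ρ_ice / ρ_m = 2.639 km × 904/3305 = 0.722 km.

0.722 km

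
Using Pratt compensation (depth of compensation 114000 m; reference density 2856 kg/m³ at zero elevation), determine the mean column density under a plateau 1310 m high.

Pratt balance: ρ_ref D = ρ (D + h).
ρ = ρ_ref D/(D + h) = 2856 × 114000 m/(114000 m + 1310 m) = 2820 kg/m³.

2820 kg/m³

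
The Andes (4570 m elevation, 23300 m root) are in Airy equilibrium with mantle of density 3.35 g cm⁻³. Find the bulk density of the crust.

ρ_c h = (ρ_m − ρ_c) r → ρ_c (h + r) = ρ_m r → ρ_c = ρ_m r / (h + r).
ρ_c = 3.35 × 23300 m / (4570 m + 23300 m) = 2.8 g cm⁻³.

2.8 g cm⁻³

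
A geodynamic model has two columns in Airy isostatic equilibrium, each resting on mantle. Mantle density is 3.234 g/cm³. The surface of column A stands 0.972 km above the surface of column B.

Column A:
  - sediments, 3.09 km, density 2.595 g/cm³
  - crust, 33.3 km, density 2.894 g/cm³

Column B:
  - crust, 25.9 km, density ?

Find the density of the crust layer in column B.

2.84 g/cm³

Take the compensation level at the base of the deeper column (depth z_c below the surface of column A) and equate Σ ρ_i t_i down to z_c; mantle fills any gap and the z_c terms cancel.
Column A: 3.09×2.595 + 33.3×2.894 + (z_c − 36.39)×3.234
Column B: 0.972×0 + 25.9×ρ + (z_c − 0.972 − 25.9)×3.234
The z_c×3.234 term appears on both sides and cancels. Collect the known terms of each column as K = Σ(ρt)_known − 3.234 × (depth of known layers): K_A = 104.38875 − 3.234×36.39 = −13.29651; K_B = 0 − 3.234×(0.972 + 25.9) = −86.904048.
Balance: K_A = K_B + 25.9×ρ, so ρ = (K_A − K_B)/25.9 = 73.6075/25.9 = 2.84 g/cm³.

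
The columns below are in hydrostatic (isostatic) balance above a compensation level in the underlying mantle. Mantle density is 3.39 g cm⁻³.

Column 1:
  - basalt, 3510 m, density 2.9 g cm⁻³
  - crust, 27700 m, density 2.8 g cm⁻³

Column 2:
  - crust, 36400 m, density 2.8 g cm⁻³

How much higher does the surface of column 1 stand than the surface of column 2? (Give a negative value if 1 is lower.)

−1010 m

For any compensation level in the mantle, the mantle terms cancel and isostasy reduces to e = (Σt_1 − Σt_2) − (Σ(ρt)_1 − Σ(ρt)_2) / ρ_m.
Σt_1 = 31210 m; Σt_2 = 36400 m; Σ(ρt)_1 = 87739; Σ(ρt)_2 = 101920 (in m·g cm⁻³).
e = (31210 − 36400) − (87739 − 101920) / 3.39 = −1010 m.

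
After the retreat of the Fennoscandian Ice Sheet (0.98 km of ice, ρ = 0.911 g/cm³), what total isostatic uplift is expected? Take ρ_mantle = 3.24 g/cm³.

Removing the load lets mantle flow back in; uplift u satisfies ρ_ice t = ρ_m u.
u = t ρ_ice/ρ_m = 0.98 km × 0.911/3.24 = 0.276 km.

0.276 km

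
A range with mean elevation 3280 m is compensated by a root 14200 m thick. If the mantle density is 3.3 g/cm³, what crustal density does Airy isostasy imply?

2.68 g/cm³

ρ_c h = (ρ_m − ρ_c) r → ρ_c (h + r) = ρ_m r → ρ_c = ρ_m r / (h + r).
ρ_c = 3.3 × 14200 m / (3280 m + 14200 m) = 2.68 g/cm³.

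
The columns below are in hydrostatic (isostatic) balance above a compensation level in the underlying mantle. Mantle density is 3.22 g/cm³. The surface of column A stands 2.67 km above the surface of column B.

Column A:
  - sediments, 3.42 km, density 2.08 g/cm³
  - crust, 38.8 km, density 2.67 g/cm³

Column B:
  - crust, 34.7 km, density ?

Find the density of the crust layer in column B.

Take the compensation level at the base of the deeper column (depth z_c below the surface of column A) and equate Σ ρ_i t_i down to z_c; mantle fills any gap and the z_c terms cancel.
Column A: 3.42×2.08 + 38.8×2.67 + (z_c − 42.22)×3.22
Column B: 2.67×0 + 34.7×ρ + (z_c − 2.67 − 34.7)×3.22
The z_c×3.22 term appears on both sides and cancels. Collect the known terms of each column as K = Σ(ρt)_known − 3.22 × (depth of known layers): K_A = 110.7096 − 3.22×42.22 = −25.2388; K_B = 0 − 3.22×(2.67 + 34.7) = −120.3314.
Balance: K_A = K_B + 34.7×ρ, so ρ = (K_A − K_B)/34.7 = 95.0926/34.7 = 2.74 g/cm³.

2.74 g/cm³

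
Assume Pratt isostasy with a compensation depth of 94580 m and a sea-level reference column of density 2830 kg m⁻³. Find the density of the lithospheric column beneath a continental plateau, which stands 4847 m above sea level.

2690 kg m⁻³

Pratt balance: ρ_ref D = ρ (D + h).
ρ = ρ_ref D/(D + h) = 2830 × 94580 m/(94580 m + 4847 m) = 2690 kg m⁻³.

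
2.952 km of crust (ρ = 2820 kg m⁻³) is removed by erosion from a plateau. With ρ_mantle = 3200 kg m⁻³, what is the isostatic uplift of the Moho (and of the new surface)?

2.6 km

Unloading: uplift u = e ρ_c/ρ_m = 2.952 km × 2820/3200 = 2.6 km.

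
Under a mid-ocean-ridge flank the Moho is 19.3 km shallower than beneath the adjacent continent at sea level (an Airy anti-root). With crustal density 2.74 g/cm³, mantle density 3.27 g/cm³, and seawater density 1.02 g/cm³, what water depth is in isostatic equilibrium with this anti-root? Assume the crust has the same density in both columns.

Replacing a thickness d of crust by seawater at the top must be balanced by replacing crust with mantle at the base: d (ρ_c − ρ_w) = a (ρ_m − ρ_c).
d = a (ρ_m − ρ_c)/(ρ_c − ρ_w) = 19.3 km × 0.53/1.72 = 5.95 km.

5.95 km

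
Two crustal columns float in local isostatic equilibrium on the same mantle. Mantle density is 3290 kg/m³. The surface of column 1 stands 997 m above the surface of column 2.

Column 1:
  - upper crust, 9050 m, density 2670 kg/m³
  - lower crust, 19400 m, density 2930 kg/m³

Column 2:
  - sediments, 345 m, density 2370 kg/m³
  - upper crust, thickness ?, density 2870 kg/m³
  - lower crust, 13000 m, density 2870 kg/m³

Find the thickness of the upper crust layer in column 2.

8420 m

Take the compensation level at the base of the deeper column (depth z_c below the surface of column 1) and equate Σ ρ_i t_i down to z_c; mantle fills any gap and the z_c terms cancel.
Column 1: 9050×2670 + 19400×2930 + (z_c − 28450)×3290
Column 2: 997×0 + 345×2370 + x×2870 + 13000×2870 + (z_c − 997 − 13345 − x)×3290
The z_c×3290 term appears on both sides and cancels. Collect the known terms of each column as K = Σ(ρt)_known − 3290 × (depth of known layers): K_1 = 81005500 − 3290×28450 = −12595000; K_2 = 38127650 − 3290×(997 + 13345) = −9057530.
Balance: K_1 = K_2 − x×(3290 − 2870), so x = (K_2 − K_1)/(3290 − 2870) = 3537470/420 = 8420 m.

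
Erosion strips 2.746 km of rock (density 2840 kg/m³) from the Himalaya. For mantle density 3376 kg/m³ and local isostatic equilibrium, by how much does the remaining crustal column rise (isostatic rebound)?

2.31 km

Unloading: uplift u = e ρ_c/ρ_m = 2.746 km × 2840/3376 = 2.31 km.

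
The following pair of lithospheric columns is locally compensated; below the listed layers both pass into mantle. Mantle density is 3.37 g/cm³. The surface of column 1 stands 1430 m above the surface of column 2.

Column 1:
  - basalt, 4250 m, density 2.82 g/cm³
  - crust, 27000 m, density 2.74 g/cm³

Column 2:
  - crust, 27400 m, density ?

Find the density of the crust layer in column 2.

2.84 g/cm³

Take the compensation level at the base of the deeper column (depth z_c below the surface of column 1) and equate Σ ρ_i t_i down to z_c; mantle fills any gap and the z_c terms cancel.
Column 1: 4250×2.82 + 27000×2.74 + (z_c − 31250)×3.37
Column 2: 1430×0 + 27400×ρ + (z_c − 1430 − 27400)×3.37
The z_c×3.37 term appears on both sides and cancels. Collect the known terms of each column as K = Σ(ρt)_known − 3.37 × (depth of known layers): K_1 = 85965 − 3.37×31250 = −19347.5; K_2 = 0 − 3.37×(1430 + 27400) = −97157.1.
Balance: K_1 = K_2 + 27400×ρ, so ρ = (K_1 − K_2)/27400 = 77809.6/27400 = 2.84 g/cm³.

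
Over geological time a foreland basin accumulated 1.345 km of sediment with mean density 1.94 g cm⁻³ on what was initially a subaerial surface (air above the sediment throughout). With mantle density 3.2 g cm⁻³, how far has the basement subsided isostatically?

Subaerial load: s = t ρ_sed / ρ_m = 1.345 km × 1.94/3.2 = 0.815 km.

0.815 km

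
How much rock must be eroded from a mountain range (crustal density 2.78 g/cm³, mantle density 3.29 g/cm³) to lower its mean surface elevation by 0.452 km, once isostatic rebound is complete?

2.92 km

Net drop Δ = e − u = e − e ρ_c/ρ_m = e (ρ_m − ρ_c)/ρ_m.
e = Δ ρ_m/(ρ_m − ρ_c) = 0.452 km × 3.29/0.51 = 2.92 km.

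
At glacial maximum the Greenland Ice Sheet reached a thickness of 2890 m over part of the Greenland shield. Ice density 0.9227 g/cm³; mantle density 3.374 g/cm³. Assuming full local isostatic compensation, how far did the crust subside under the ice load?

790 m

For local isostatic compensation: the ice load ρ_ice t is balanced by mantle displaced below, ρ_m s.
s = t ρ_ice / ρ_m = 2890 m × 0.9227/3.374 = 790 m.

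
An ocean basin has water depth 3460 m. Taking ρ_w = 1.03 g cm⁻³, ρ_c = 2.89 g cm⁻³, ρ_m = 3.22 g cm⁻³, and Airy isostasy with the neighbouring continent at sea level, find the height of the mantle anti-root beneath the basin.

Balancing pressure at the compensation depth: replacing crust with seawater at the top is compensated by replacing crust with mantle at the base: d (ρ_c − ρ_w) = a (ρ_m − ρ_c).
a = d (ρ_c − ρ_w)/(ρ_m − ρ_c) = 3460 m × 1.86/0.33 = 19500 m.

19500 m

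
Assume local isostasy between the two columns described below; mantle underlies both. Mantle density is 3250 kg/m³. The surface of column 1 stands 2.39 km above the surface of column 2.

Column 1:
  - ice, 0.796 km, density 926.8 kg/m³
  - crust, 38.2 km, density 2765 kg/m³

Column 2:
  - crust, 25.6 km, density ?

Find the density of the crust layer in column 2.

2760 kg/m³

Take the compensation level at the base of the deeper column (depth z_c below the surface of column 1) and equate Σ ρ_i t_i down to z_c; mantle fills any gap and the z_c terms cancel.
Column 1: 0.796×926.8 + 38.2×2765 + (z_c − 38.996)×3250
Column 2: 2.39×0 + 25.6×ρ + (z_c − 2.39 − 25.6)×3250
The z_c×3250 term appears on both sides and cancels. Collect the known terms of each column as K = Σ(ρt)_known − 3250 × (depth of known layers): K_1 = 106360.733 − 3250×38.996 = −20376.2672; K_2 = 0 − 3250×(2.39 + 25.6) = −90967.5.
Balance: K_1 = K_2 + 25.6×ρ, so ρ = (K_1 − K_2)/25.6 = 70591.2/25.6 = 2760 kg/m³.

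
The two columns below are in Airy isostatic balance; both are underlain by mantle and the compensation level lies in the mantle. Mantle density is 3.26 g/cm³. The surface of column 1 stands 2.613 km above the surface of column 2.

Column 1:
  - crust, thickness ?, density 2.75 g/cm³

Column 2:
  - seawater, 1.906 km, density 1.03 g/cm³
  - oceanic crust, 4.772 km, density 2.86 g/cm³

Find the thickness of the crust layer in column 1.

28.8 km

Take the compensation level at the base of the deeper column (depth z_c below the surface of column 1) and equate Σ ρ_i t_i down to z_c; mantle fills any gap and the z_c terms cancel.
Column 1: x×2.75 + (z_c − 0 − x)×3.26
Column 2: 2.613×0 + 1.906×1.03 + 4.772×2.86 + (z_c − 2.613 − 6.678)×3.26
The z_c×3.26 term appears on both sides and cancels. Collect the known terms of each column as K = Σ(ρt)_known − 3.26 × (depth of known layers): K_1 = 0 − 3.26×0 = 0; K_2 = 15.6111 − 3.26×(2.613 + 6.678) = −14.67756.
Balance: K_1 − x×(3.26 − 2.75) = K_2, so x = (K_1 − K_2)/(3.26 − 2.75) = 14.6776/0.51 = 28.8 km.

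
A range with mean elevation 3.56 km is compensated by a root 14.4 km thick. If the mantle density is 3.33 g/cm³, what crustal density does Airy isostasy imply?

ρ_c h = (ρ_m − ρ_c) r → ρ_c (h + r) = ρ_m r → ρ_c = ρ_m r / (h + r).
ρ_c = 3.33 × 14.4 km / (3.56 km + 14.4 km) = 2.67 g/cm³.

2.67 g/cm³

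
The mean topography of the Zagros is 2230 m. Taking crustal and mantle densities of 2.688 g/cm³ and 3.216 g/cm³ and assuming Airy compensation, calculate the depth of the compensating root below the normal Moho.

For local isostatic compensation: the weight of the topography is balanced by the buoyancy of the root, ρ_c h = (ρ_m − ρ_c) r.
r = h · ρ_c / (ρ_m − ρ_c) = 2230 m × 2.688 / (3.216 − 2.688) = 11400 m.

11400 m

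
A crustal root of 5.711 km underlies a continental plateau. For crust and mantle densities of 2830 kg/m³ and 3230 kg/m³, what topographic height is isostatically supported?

0.807 km

Isostatic balance requires: ρ_c h = (ρ_m − ρ_c) r.
h = r (ρ_m − ρ_c) / ρ_c = 5.711 km × (3230 − 2830) / 2830 = 0.807 km.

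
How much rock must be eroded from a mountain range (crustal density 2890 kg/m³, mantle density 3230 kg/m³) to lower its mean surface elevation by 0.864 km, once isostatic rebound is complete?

8.21 km

Net drop Δ = e − u = e − e ρ_c/ρ_m = e (ρ_m − ρ_c)/ρ_m.
e = Δ ρ_m/(ρ_m − ρ_c) = 0.864 km × 3230/340 = 8.21 km.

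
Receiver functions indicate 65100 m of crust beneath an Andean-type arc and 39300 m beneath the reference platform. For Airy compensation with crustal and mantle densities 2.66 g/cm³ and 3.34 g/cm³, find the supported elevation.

Excess crust Δ = 65100 m − 39300 m = 25800 m, split between elevation h and root r with h + r = Δ.
Airy balance ρ_c h = (ρ_m − ρ_c) r gives r = h ρ_c/(ρ_m − ρ_c), so h (1 + ρ_c/(ρ_m − ρ_c)) = Δ, i.e. h = Δ (ρ_m − ρ_c)/ρ_m.
h = 25800 m × 0.68/3.34 = 5250 m.

5250 m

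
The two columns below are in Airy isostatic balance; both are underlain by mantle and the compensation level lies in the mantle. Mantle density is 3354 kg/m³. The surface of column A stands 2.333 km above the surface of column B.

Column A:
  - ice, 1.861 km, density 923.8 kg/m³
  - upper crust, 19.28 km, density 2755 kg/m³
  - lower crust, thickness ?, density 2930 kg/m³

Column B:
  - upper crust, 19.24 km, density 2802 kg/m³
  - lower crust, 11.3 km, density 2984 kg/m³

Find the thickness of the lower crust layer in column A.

15.5 km

Take the compensation level at the base of the deeper column (depth z_c below the surface of column A) and equate Σ ρ_i t_i down to z_c; mantle fills any gap and the z_c terms cancel.
Column A: 1.861×923.8 + 19.28×2755 + x×2930 + (z_c − 21.141 − x)×3354
Column B: 2.333×0 + 19.24×2802 + 11.3×2984 + (z_c − 2.333 − 30.54)×3354
The z_c×3354 term appears on both sides and cancels. Collect the known terms of each column as K = Σ(ρt)_known − 3354 × (depth of known layers): K_A = 54835.5918 − 3354×21.141 = −16071.3222; K_B = 87629.68 − 3354×(2.333 + 30.54) = −22626.362.
Balance: K_A − x×(3354 − 2930) = K_B, so x = (K_A − K_B)/(3354 − 2930) = 6555.04/424 = 15.5 km.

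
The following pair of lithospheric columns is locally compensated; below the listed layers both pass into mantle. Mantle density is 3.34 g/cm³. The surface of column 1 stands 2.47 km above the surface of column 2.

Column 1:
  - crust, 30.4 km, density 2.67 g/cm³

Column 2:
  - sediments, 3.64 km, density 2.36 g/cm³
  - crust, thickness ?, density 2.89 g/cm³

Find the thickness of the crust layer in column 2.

Take the compensation level at the base of the deeper column (depth z_c below the surface of column 1) and equate Σ ρ_i t_i down to z_c; mantle fills any gap and the z_c terms cancel.
Column 1: 30.4×2.67 + (z_c − 30.4)×3.34
Column 2: 2.47×0 + 3.64×2.36 + x×2.89 + (z_c − 2.47 − 3.64 − x)×3.34
The z_c×3.34 term appears on both sides and cancels. Collect the known terms of each column as K = Σ(ρt)_known − 3.34 × (depth of known layers): K_1 = 81.168 − 3.34×30.4 = −20.368; K_2 = 8.5904 − 3.34×(2.47 + 3.64) = −11.817.
Balance: K_1 = K_2 − x×(3.34 − 2.89), so x = (K_2 − K_1)/(3.34 − 2.89) = 8.551/0.45 = 19 km.

19 km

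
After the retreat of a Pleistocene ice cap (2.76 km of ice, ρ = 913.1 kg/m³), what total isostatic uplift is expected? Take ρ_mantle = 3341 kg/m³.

Removing the load lets mantle flow back in; uplift u satisfies ρ_ice t = ρ_m u.
u = t ρ_ice/ρ_m = 2.76 km × 913.1/3341 = 0.754 km.

0.754 km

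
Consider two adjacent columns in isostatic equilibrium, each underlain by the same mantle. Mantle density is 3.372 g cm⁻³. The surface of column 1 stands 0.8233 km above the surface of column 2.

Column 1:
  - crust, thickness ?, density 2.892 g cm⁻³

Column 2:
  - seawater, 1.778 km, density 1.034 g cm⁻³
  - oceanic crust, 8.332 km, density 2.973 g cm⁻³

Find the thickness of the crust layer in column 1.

21.4 km

Take the compensation level at the base of the deeper column (depth z_c below the surface of column 1) and equate Σ ρ_i t_i down to z_c; mantle fills any gap and the z_c terms cancel.
Column 1: x×2.892 + (z_c − 0 − x)×3.372
Column 2: 0.8233×0 + 1.778×1.034 + 8.332×2.973 + (z_c − 0.8233 − 10.11)×3.372
The z_c×3.372 term appears on both sides and cancels. Collect the known terms of each column as K = Σ(ρt)_known − 3.372 × (depth of known layers): K_1 = 0 − 3.372×0 = 0; K_2 = 26.609488 − 3.372×(0.8233 + 10.11) = −10.2575996.
Balance: K_1 − x×(3.372 − 2.892) = K_2, so x = (K_1 − K_2)/(3.372 − 2.892) = 10.2576/0.48 = 21.4 km.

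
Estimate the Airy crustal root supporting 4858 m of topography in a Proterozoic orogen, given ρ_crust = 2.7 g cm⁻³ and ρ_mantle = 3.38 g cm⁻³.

Equating mass per unit area of the two columns: the weight of the topography is balanced by the buoyancy of the root, ρ_c h = (ρ_m − ρ_c) r.
r = h · ρ_c / (ρ_m − ρ_c) = 4858 m × 2.7 / (3.38 − 2.7) = 19300 m.

19300 m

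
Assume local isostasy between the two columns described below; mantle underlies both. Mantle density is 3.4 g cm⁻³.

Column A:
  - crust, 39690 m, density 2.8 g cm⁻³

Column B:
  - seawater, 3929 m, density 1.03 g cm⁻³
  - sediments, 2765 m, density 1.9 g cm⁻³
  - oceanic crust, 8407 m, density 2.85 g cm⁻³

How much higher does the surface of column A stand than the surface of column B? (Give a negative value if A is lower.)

1690 m

For any compensation level in the mantle, the mantle terms cancel and isostasy reduces to e = (Σt_A − Σt_B) − (Σ(ρt)_A − Σ(ρt)_B) / ρ_m.
Σt_A = 39690 m; Σt_B = 15101 m; Σ(ρt)_A = 111132; Σ(ρt)_B = 33260.32 (in m·g cm⁻³).
e = (39690 − 15101) − (111132 − 33260.32) / 3.4 = 1690 m.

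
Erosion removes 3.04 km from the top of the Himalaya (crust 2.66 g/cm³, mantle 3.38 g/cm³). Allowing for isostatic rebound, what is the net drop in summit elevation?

0.648 km

Rebound u = e ρ_c/ρ_m = 3.04 km × 2.66/3.38 = 2.392 km.
Net surface drop = e − u = 3.04 km − 2.392 km = e (ρ_m − ρ_c)/ρ_m = 0.648 km.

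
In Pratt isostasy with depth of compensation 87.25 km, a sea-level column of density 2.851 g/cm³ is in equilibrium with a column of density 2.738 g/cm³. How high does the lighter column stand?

3.6 km

ρ_ref D = ρ (D + h) → h = D (ρ_ref − ρ)/ρ.
h = 87.25 km × (2.851 − 2.738)/2.738 = 3.6 km.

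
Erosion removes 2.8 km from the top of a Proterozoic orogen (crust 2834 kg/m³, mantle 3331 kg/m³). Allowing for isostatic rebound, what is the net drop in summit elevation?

0.418 km

Rebound u = e ρ_c/ρ_m = 2.8 km × 2834/3331 = 2.382 km.
Net surface drop = e − u = 2.8 km − 2.382 km = e (ρ_m − ρ_c)/ρ_m = 0.418 km.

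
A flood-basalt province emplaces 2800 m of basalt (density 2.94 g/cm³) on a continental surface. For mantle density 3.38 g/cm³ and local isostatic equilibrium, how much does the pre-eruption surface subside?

2440 m

Subaerial loading: s = t ρ_load / ρ_m.
s = 2800 m × 2.94/3.38 = 2440 m.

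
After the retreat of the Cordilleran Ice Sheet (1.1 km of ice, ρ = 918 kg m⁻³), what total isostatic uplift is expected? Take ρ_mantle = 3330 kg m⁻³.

Removing the load lets mantle flow back in; uplift u satisfies ρ_ice t = ρ_m u.
u = t ρ_ice/ρ_m = 1.1 km × 918/3330 = 0.303 km.

0.303 km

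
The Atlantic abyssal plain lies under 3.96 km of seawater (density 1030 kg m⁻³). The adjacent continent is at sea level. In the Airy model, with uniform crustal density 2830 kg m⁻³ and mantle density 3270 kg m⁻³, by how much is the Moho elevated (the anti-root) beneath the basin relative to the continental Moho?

In Airy isostatic equilibrium: replacing crust with seawater at the top is compensated by replacing crust with mantle at the base: d (ρ_c − ρ_w) = a (ρ_m − ρ_c).
a = d (ρ_c − ρ_w)/(ρ_m − ρ_c) = 3.96 km × 1800/440 = 16.2 km.

16.2 km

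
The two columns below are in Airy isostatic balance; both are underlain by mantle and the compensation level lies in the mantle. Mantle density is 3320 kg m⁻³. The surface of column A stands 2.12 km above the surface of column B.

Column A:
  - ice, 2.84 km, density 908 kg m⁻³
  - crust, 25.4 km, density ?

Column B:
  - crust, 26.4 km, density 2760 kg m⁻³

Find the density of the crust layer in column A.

2730 kg m⁻³

Take the compensation level at the base of the deeper column (depth z_c below the surface of column A) and equate Σ ρ_i t_i down to z_c; mantle fills any gap and the z_c terms cancel.
Column A: 2.84×908 + 25.4×ρ + (z_c − 28.24)×3320
Column B: 2.12×0 + 26.4×2760 + (z_c − 2.12 − 26.4)×3320
The z_c×3320 term appears on both sides and cancels. Collect the known terms of each column as K = Σ(ρt)_known − 3320 × (depth of known layers): K_A = 2578.72 − 3320×28.24 = −91178.08; K_B = 72864 − 3320×(2.12 + 26.4) = −21822.4.
Balance: K_A + 25.4×ρ = K_B, so ρ = (K_B − K_A)/25.4 = 69355.7/25.4 = 2730 kg m⁻³.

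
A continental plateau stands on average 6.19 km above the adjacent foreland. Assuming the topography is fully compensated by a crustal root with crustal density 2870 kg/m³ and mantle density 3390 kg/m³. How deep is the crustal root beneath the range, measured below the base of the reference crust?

For local isostatic compensation: the weight of the topography is balanced by the buoyancy of the root, ρ_c h = (ρ_m − ρ_c) r.
r = h · ρ_c / (ρ_m − ρ_c) = 6.19 km × 2870 / (3390 − 2870) = 34.2 km.

34.2 km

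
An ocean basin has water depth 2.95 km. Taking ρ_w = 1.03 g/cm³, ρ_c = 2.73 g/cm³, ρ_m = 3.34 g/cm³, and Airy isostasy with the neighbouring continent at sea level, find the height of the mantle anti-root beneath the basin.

For local isostatic compensation: replacing crust with seawater at the top is compensated by replacing crust with mantle at the base: d (ρ_c − ρ_w) = a (ρ_m − ρ_c).
a = d (ρ_c − ρ_w)/(ρ_m − ρ_c) = 2.95 km × 1.7/0.61 = 8.22 km.

8.22 km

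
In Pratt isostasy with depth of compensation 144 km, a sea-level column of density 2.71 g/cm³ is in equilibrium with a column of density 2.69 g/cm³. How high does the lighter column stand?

1.07 km

ρ_ref D = ρ (D + h) → h = D (ρ_ref − ρ)/ρ.
h = 144 km × (2.71 − 2.69)/2.69 = 1.07 km.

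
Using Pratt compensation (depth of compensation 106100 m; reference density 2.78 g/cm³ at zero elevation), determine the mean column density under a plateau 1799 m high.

2.73 g/cm³

Pratt balance: ρ_ref D = ρ (D + h).
ρ = ρ_ref D/(D + h) = 2.78 × 106100 m/(106100 m + 1799 m) = 2.73 g/cm³.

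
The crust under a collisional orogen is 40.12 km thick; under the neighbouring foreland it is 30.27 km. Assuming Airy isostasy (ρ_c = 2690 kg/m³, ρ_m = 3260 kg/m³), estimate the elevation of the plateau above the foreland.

Excess crust Δ = 40.12 km − 30.27 km = 9.85 km, split between elevation h and root r with h + r = Δ.
Airy balance ρ_c h = (ρ_m − ρ_c) r gives r = h ρ_c/(ρ_m − ρ_c), so h (1 + ρ_c/(ρ_m − ρ_c)) = Δ, i.e. h = Δ (ρ_m − ρ_c)/ρ_m.
h = 9.85 km × 570/3260 = 1.72 km.

1.72 km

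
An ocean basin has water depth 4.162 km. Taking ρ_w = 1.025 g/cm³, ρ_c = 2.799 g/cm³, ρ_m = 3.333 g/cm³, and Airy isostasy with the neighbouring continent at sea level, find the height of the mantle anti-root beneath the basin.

13.8 km

By Archimedes' principle applied to the lithosphere: replacing crust with seawater at the top is compensated by replacing crust with mantle at the base: d (ρ_c − ρ_w) = a (ρ_m − ρ_c).
a = d (ρ_c − ρ_w)/(ρ_m − ρ_c) = 4.162 km × 1.774/0.534 = 13.8 km.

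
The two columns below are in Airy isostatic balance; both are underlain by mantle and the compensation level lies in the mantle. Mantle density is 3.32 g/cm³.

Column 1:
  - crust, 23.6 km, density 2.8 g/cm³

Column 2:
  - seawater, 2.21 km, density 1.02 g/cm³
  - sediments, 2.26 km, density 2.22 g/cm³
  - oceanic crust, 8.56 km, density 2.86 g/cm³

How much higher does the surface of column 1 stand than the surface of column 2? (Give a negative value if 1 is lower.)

0.231 km

For any compensation level in the mantle, the mantle terms cancel and isostasy reduces to e = (Σt_1 − Σt_2) − (Σ(ρt)_1 − Σ(ρt)_2) / ρ_m.
Σt_1 = 23.6 km; Σt_2 = 13.03 km; Σ(ρt)_1 = 66.08; Σ(ρt)_2 = 31.753 (in km·g/cm³).
e = (23.6 − 13.03) − (66.08 − 31.753) / 3.32 = 0.231 km.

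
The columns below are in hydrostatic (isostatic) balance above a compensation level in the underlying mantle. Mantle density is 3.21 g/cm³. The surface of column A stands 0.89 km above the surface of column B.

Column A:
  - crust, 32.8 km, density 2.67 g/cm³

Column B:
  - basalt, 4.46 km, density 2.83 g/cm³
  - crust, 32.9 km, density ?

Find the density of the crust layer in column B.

2.81 g/cm³

Take the compensation level at the base of the deeper column (depth z_c below the surface of column A) and equate Σ ρ_i t_i down to z_c; mantle fills any gap and the z_c terms cancel.
Column A: 32.8×2.67 + (z_c − 32.8)×3.21
Column B: 0.89×0 + 4.46×2.83 + 32.9×ρ + (z_c − 0.89 − 37.36)×3.21
The z_c×3.21 term appears on both sides and cancels. Collect the known terms of each column as K = Σ(ρt)_known − 3.21 × (depth of known layers): K_A = 87.576 − 3.21×32.8 = −17.712; K_B = 12.6218 − 3.21×(0.89 + 37.36) = −110.1607.
Balance: K_A = K_B + 32.9×ρ, so ρ = (K_A − K_B)/32.9 = 92.4487/32.9 = 2.81 g/cm³.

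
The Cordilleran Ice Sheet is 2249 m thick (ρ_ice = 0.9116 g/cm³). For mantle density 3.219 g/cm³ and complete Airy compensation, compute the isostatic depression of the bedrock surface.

637 m

Balancing pressure at the compensation depth: the ice load ρ_ice t is balanced by mantle displaced below, ρ_m s.
s = t ρ_ice / ρ_m = 2249 m × 0.9116/3.219 = 637 m.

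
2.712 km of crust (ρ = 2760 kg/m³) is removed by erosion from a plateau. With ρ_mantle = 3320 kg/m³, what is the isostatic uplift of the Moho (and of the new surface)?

Unloading: uplift u = e ρ_c/ρ_m = 2.712 km × 2760/3320 = 2.25 km.

2.25 km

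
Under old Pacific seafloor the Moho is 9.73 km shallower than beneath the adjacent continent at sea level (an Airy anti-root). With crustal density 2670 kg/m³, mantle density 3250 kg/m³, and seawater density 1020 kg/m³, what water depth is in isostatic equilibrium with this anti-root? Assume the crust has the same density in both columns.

3.42 km

Replacing a thickness d of crust by seawater at the top must be balanced by replacing crust with mantle at the base: d (ρ_c − ρ_w) = a (ρ_m − ρ_c).
d = a (ρ_m − ρ_c)/(ρ_c − ρ_w) = 9.73 km × 580/1650 = 3.42 km.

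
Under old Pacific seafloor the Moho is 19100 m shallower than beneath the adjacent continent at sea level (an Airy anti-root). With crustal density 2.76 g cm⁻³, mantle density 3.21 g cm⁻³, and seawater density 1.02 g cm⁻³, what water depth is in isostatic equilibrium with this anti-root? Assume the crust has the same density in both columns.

Replacing a thickness d of crust by seawater at the top must be balanced by replacing crust with mantle at the base: d (ρ_c − ρ_w) = a (ρ_m − ρ_c).
d = a (ρ_m − ρ_c)/(ρ_c − ρ_w) = 19100 m × 0.45/1.74 = 4940 m.

4940 m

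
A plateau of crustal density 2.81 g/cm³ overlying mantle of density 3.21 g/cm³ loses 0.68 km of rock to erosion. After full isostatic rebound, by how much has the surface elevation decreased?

Rebound u = e ρ_c/ρ_m = 0.68 km × 2.81/3.21 = 0.5953 km.
Net surface drop = e − u = 0.68 km − 0.5953 km = e (ρ_m − ρ_c)/ρ_m = 0.0847 km.

0.0847 km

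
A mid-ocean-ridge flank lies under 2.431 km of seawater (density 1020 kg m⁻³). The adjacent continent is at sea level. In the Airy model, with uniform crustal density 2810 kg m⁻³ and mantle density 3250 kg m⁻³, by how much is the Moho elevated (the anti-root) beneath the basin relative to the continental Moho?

In Airy isostatic equilibrium: replacing crust with seawater at the top is compensated by replacing crust with mantle at the base: d (ρ_c − ρ_w) = a (ρ_m − ρ_c).
a = d (ρ_c − ρ_w)/(ρ_m − ρ_c) = 2.431 km × 1790/440 = 9.89 km.

9.89 km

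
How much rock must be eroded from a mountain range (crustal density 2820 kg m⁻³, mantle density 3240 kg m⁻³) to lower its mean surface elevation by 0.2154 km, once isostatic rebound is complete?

Net drop Δ = e − u = e − e ρ_c/ρ_m = e (ρ_m − ρ_c)/ρ_m.
e = Δ ρ_m/(ρ_m − ρ_c) = 0.2154 km × 3240/420 = 1.66 km.

1.66 km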